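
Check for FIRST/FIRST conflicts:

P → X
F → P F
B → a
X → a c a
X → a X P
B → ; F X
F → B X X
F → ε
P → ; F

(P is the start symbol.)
FIRST sets of the non-terminals at (or reachable through a nullable prefix from) the front of some alternative:
  FIRST(X) = { 'a' }
  FIRST(P) = { ';', 'a' }
  FIRST(B) = { ';', 'a' }

Productions for P:
  P → X: FIRST = { 'a' }
  P → ; F: FIRST = { ';' }
Productions for F:
  F → P F: FIRST = { ';', 'a' }
  F → B X X: FIRST = { ';', 'a' }
  F → ε: FIRST = { ε }
Productions for B:
  B → a: FIRST = { 'a' }
  B → ; F X: FIRST = { ';' }
Productions for X:
  X → a c a: FIRST = { 'a' }
  X → a X P: FIRST = { 'a' }

Conflict for F: F → P F and F → B X X
  Overlap: { ';', 'a' }
Conflict for X: X → a c a and X → a X P
  Overlap: { 'a' }

Answer: Yes. F → P F / F → B X X on { ';', 'a' }; X → a c a / X → a X P on { 'a' }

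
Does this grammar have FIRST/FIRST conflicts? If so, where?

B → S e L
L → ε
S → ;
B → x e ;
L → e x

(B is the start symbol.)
FIRST sets of the non-terminals at (or reachable through a nullable prefix from) the front of some alternative:
  FIRST(S) = { ';' }

Productions for B:
  B → S e L: FIRST = { ';' }
  B → x e ;: FIRST = { 'x' }
Productions for L:
  L → ε: FIRST = { ε }
  L → e x: FIRST = { 'e' }
S has only one production, so no FIRST/FIRST conflict is possible there.

All alternatives of each non-terminal have pairwise disjoint FIRST sets.

Answer: No FIRST/FIRST conflicts.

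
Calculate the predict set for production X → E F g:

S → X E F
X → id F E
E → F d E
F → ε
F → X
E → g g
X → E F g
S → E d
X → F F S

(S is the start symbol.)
{ 'd', 'g', 'id' }

PREDICT(X → E F g) = (FIRST(RHS) \ {ε}) ∪ (FOLLOW(X) if ε ∈ FIRST(RHS), i.e. RHS ⇒* ε)
FIRST(E) = { 'd', 'g', 'id' }
FIRST(E F g) = { 'd', 'g', 'id' }
ε ∉ FIRST(E F g), so FOLLOW(X) is not added.
PREDICT(X → E F g) = { 'd', 'g', 'id' }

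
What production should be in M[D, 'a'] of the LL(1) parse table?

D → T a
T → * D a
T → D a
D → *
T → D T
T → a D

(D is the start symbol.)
To find M[D, 'a'], we find productions for D where 'a' is in the predict set (PREDICT(N → α) = (FIRST(α) \ {ε}) ∪ (FOLLOW(N) if α ⇒* ε)).

Relevant sets:
  FIRST(T) = { '*', 'a' }

D → T a: PREDICT = { '*', 'a' }
  'a' is in predict set, so this production goes in M[D, 'a']
D → *: PREDICT = { '*' }

M[D, 'a'] = D → T a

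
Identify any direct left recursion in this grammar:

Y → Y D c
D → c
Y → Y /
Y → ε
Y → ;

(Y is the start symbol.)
Direct left recursion occurs when N → N α for some non-terminal N (the right-hand side begins with the left-hand side itself).

Y → Y D c: LEFT RECURSIVE (starts with Y)
D → c: starts with c
Y → Y /: LEFT RECURSIVE (starts with Y)
Y → ε: starts with ε
Y → ;: starts with ';'

The grammar has direct left recursion on: Y.

Answer: Yes, Y is left-recursive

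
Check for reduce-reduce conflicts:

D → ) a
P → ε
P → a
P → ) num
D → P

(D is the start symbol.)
No reduce-reduce conflicts

A reduce-reduce conflict occurs when an LR(0) state has two complete items [A → α .] and [B → β .] — both call for a reduction, and with no lookahead the parser cannot choose between them.

Augment with D' → D and build the canonical LR(0) collection (I0 = CLOSURE({[D' → . D]}), then GOTO on every symbol after a dot until no new states appear). It has 7 states:
  I0: { [D → . ) a], [D → . P], [D' → . D], [P → . ) num], [P → . a], [P → .] }  — shift, reduce
  I1: { [D → ) . a], [P → ) . num] }  — shift
  I2: { [D' → D .] }  — accept
  I3: { [D → P .] }  — reduce
  I4: { [P → a .] }  — reduce
  I5: { [D → ) a .] }  — reduce
  I6: { [P → ) num .] }  — reduce

No state contains more than one complete item.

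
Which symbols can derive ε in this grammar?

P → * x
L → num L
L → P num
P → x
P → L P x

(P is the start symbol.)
A non-terminal is nullable if it can derive ε (the empty string): either it has an ε-production, or it has a production whose right-hand side consists entirely of nullable non-terminals.

There are no ε-productions, so no non-terminal can derive ε.
No non-terminals are nullable.

Answer: None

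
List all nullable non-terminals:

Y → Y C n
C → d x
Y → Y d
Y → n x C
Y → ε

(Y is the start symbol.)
ε-productions: Y → ε
So Y is immediately nullable.
No further non-terminal can be added: every production for the remaining non-terminals contains a terminal or a non-nullable non-terminal.
Nullable = { 'Y' }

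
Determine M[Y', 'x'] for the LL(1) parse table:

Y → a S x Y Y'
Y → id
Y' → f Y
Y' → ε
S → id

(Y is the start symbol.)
To find M[Y', 'x'], we find productions for Y' where 'x' is in the predict set (PREDICT(N → α) = (FIRST(α) \ {ε}) ∪ (FOLLOW(N) if α ⇒* ε)).

Relevant sets:
  FOLLOW(Y') = { $, 'f' }

Y' → f Y: PREDICT = { 'f' }
Y' → ε: PREDICT = { $, 'f' }

M[Y', 'x'] is empty (no production applies)

Answer: Empty (error entry)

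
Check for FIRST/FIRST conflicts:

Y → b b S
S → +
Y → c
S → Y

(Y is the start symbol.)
No FIRST/FIRST conflicts.

A FIRST/FIRST conflict occurs when two productions N → α and N → β for the same non-terminal have FIRST(α) ∩ FIRST(β) ≠ ∅ (with ε ∈ FIRST of a nullable right-hand side, so two nullable alternatives also conflict).

FIRST sets of the non-terminals at (or reachable through a nullable prefix from) the front of some alternative:
  FIRST(Y) = { 'b', 'c' }

Productions for Y:
  Y → b b S: FIRST = { 'b' }
  Y → c: FIRST = { 'c' }
Productions for S:
  S → +: FIRST = { '+' }
  S → Y: FIRST = { 'b', 'c' }

All alternatives of each non-terminal have pairwise disjoint FIRST sets.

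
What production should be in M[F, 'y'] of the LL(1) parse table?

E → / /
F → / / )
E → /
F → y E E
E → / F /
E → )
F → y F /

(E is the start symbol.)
F → y E E, F → y F /

To find M[F, 'y'], we find productions for F where 'y' is in the predict set (PREDICT(N → α) = (FIRST(α) \ {ε}) ∪ (FOLLOW(N) if α ⇒* ε)).

F → / / ): PREDICT = { '/' }
F → y E E: PREDICT = { 'y' }
  'y' is in predict set, so this production goes in M[F, 'y']
F → y F /: PREDICT = { 'y' }
  'y' is in predict set, so this production goes in M[F, 'y']

M[F, 'y'] = F → y E E, F → y F /  (a multiply-defined cell — the grammar is not LL(1))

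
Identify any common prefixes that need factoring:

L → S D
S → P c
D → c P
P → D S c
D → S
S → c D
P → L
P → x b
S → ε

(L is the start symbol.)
Left-factoring is needed when two productions for the same non-terminal
share a common prefix on the right-hand side.

Productions for S:
  S → P c
  S → c D
  S → ε
Productions for D:
  D → c P
  D → S
Productions for P:
  P → D S c
  P → L
  P → x b

No common prefixes found.

Answer: No, left-factoring is not needed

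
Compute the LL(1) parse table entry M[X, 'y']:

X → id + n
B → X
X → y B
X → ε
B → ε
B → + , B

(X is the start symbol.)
To find M[X, 'y'], we find productions for X where 'y' is in the predict set (PREDICT(N → α) = (FIRST(α) \ {ε}) ∪ (FOLLOW(N) if α ⇒* ε)).

Relevant sets:
  FOLLOW(X) = { $ }

X → id + n: PREDICT = { 'id' }
X → y B: PREDICT = { 'y' }
  'y' is in predict set, so this production goes in M[X, 'y']
X → ε: PREDICT = { $ }

M[X, 'y'] = X → y B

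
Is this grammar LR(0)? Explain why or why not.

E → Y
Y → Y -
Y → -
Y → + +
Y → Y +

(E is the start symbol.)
A grammar is LR(0) if no state in the canonical LR(0) collection has:
  - both a shift item (dot before a terminal) and a complete item (shift-reduce conflict), or
  - two or more complete items (reduce-reduce conflict; the accept item [E' → E .] counts as a complete item here).

Augment with E' → E and build the canonical LR(0) collection (I0 = CLOSURE({[E' → . E]}), then GOTO on every symbol after a dot until no new states appear). It has 8 states:
  I0: { [E → . Y], [E' → . E], [Y → . + +], [Y → . -], [Y → . Y +], [Y → . Y -] }  — shift
  I1: { [Y → + . +] }  — shift
  I2: { [Y → - .] }  — reduce
  I3: { [E' → E .] }  — accept
  I4: { [E → Y .], [Y → Y . +], [Y → Y . -] }  — shift, reduce
  I5: { [Y → Y + .] }  — reduce
  I6: { [Y → Y - .] }  — reduce
  I7: { [Y → + + .] }  — reduce

Conflict in state I4:
  Shift-reduce conflict between [E → Y .] and [Y → Y . +]
So the grammar is NOT LR(0).

Answer: No. Shift-reduce conflict between [E → Y .] and [Y → Y . +]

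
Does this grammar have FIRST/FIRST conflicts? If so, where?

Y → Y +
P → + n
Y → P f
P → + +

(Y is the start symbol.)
Yes. Y → Y '+' / Y → P f on { '+' }; P → '+' n / P → '+' '+' on { '+' }

A FIRST/FIRST conflict occurs when two productions N → α and N → β for the same non-terminal have FIRST(α) ∩ FIRST(β) ≠ ∅ (with ε ∈ FIRST of a nullable right-hand side, so two nullable alternatives also conflict).

FIRST sets of the non-terminals at (or reachable through a nullable prefix from) the front of some alternative:
  FIRST(Y) = { '+' }
  FIRST(P) = { '+' }

Productions for Y:
  Y → Y +: FIRST = { '+' }
  Y → P f: FIRST = { '+' }
Productions for P:
  P → + n: FIRST = { '+' }
  P → + +: FIRST = { '+' }

Conflict for Y: Y → Y + and Y → P f
  Overlap: { '+' }
Conflict for P: P → + n and P → + +
  Overlap: { '+' }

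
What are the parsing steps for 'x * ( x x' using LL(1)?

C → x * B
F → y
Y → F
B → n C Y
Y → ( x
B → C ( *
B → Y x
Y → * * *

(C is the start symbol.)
LL(1) parsing maintains a stack (initially the start symbol over $) and the input. At each step: if the stack top is a terminal, match it against the current input token; if it is a non-terminal N, replace it with the RHS of M[N, lookahead] (the unique production whose predict set contains the lookahead).

Stack is shown with the top on the left.

Stack    Input        Action
----------------------------
C $      x * ( x x $  output C → x * B
x * B $  x * ( x x $  match 'x'
* B $    * ( x x $    match '*'
B $      ( x x $      output B → Y x
Y x $    ( x x $      output Y → ( x
( x x $  ( x x $      match '('
x x $    x x $        match 'x'
x $      x $          match 'x'
$        $            accept

The string is accepted.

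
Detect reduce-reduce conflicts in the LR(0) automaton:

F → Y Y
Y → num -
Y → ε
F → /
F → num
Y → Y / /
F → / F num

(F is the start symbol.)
Augment with F' → F and build the canonical LR(0) collection (I0 = CLOSURE({[F' → . F]}), then GOTO on every symbol after a dot until no new states appear). It has 12 states:
  I0: { [F → . / F num], [F → . /], [F → . Y Y], [F → . num], [F' → . F], [Y → . Y / /], [Y → . num -], [Y → .] }  — shift, reduce
  I1: { [F → . / F num], [F → . /], [F → . Y Y], [F → . num], [F → / . F num], [F → / .], [Y → . Y / /], [Y → . num -], [Y → .] }  — shift, 2 reduces
  I2: { [F' → F .] }  — accept
  I3: { [F → Y . Y], [Y → . Y / /], [Y → . num -], [Y → .], [Y → Y . / /] }  — shift, reduce
  I4: { [F → num .], [Y → num . -] }  — shift, reduce
  I5: { [Y → num - .] }  — reduce
  I6: { [Y → Y / . /] }  — shift
  I7: { [F → Y Y .], [Y → Y . / /] }  — shift, reduce
  I8: { [Y → num . -] }  — shift
  I9: { [Y → Y / / .] }  — reduce
  I10: { [F → / F . num] }  — shift
  I11: { [F → / F num .] }  — reduce

I1 contains complete items [F → / .], [Y → .] — reduce-reduce conflict.

Answer: Yes — I1: [F → / .] vs [Y → .]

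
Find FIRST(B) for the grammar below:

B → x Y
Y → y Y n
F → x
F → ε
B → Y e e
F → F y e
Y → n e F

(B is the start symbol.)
To compute FIRST(B), examine every production with B on the left-hand side, reading each right-hand side left to right until a non-nullable symbol is reached.

FIRST sets of the other non-terminals involved (by the same procedure, iterated to a fixed point):
  FIRST(Y) = { 'n', 'y' }

From B → x Y:
  - x is a terminal: add 'x' and stop
From B → Y e e:
  - Y is a non-terminal: add FIRST(Y) \ {ε} = { 'n', 'y' }
    Y is not nullable, so stop

Collecting: FIRST(B) = { 'n', 'x', 'y' }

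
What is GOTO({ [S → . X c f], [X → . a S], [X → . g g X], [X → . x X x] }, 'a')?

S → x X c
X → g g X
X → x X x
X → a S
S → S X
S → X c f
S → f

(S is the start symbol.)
{ [S → . S X], [S → . X c f], [S → . f], [S → . x X c], [X → . a S], [X → . g g X], [X → . x X x], [X → a . S] }

GOTO(I, 'a') = CLOSURE({ [A → αX.β] : [A → α.Xβ] ∈ I, X = 'a' })

Items with dot before 'a', with the dot advanced:
  [X → . a S] → [X → a . S]
Closure of the advanced items:
  [X → a . S] has the dot before S: add [S → . x X c], [S → . S X], [S → . X c f], [S → . f]
  [S → . X c f] has the dot before X: add [X → . g g X], [X → . x X x], [X → . a S]

GOTO = { [S → . S X], [S → . X c f], [S → . f], [S → . x X c], [X → . a S], [X → . g g X], [X → . x X x], [X → a . S] }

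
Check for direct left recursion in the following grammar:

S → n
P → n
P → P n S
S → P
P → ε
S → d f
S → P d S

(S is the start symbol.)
Yes, P is left-recursive

S → n: starts with n
P → n: starts with n
P → P n S: LEFT RECURSIVE (starts with P)
S → P: starts with P
P → ε: starts with ε
S → d f: starts with d
S → P d S: starts with P

The grammar has direct left recursion on: P.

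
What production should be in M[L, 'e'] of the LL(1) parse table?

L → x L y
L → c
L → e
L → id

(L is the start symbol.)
L → e

To find M[L, 'e'], we find productions for L where 'e' is in the predict set (PREDICT(N → α) = (FIRST(α) \ {ε}) ∪ (FOLLOW(N) if α ⇒* ε)).

L → x L y: PREDICT = { 'x' }
L → c: PREDICT = { 'c' }
L → e: PREDICT = { 'e' }
  'e' is in predict set, so this production goes in M[L, 'e']
L → id: PREDICT = { 'id' }

M[L, 'e'] = L → e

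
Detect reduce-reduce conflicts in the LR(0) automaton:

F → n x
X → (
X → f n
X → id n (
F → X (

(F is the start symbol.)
No reduce-reduce conflicts

A reduce-reduce conflict occurs when an LR(0) state has two complete items [A → α .] and [B → β .] — both call for a reduction, and with no lookahead the parser cannot choose between them.

Augment with F' → F and build the canonical LR(0) collection (I0 = CLOSURE({[F' → . F]}), then GOTO on every symbol after a dot until no new states appear). It has 12 states:
  I0: { [F → . X (], [F → . n x], [F' → . F], [X → . (], [X → . f n], [X → . id n (] }  — shift
  I1: { [X → ( .] }  — reduce
  I2: { [F' → F .] }  — accept
  I3: { [F → X . (] }  — shift
  I4: { [X → f . n] }  — shift
  I5: { [X → id . n (] }  — shift
  I6: { [F → n . x] }  — shift
  I7: { [F → n x .] }  — reduce
  I8: { [X → id n . (] }  — shift
  I9: { [X → id n ( .] }  — reduce
  I10: { [X → f n .] }  — reduce
  I11: { [F → X ( .] }  — reduce

No state contains more than one complete item.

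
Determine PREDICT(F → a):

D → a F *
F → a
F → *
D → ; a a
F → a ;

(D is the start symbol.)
{ 'a' }

PREDICT(F → a) = (FIRST(RHS) \ {ε}) ∪ (FOLLOW(F) if ε ∈ FIRST(RHS), i.e. RHS ⇒* ε)
FIRST(a) = { 'a' }
ε ∉ FIRST(a), so FOLLOW(F) is not added.
PREDICT(F → a) = { 'a' }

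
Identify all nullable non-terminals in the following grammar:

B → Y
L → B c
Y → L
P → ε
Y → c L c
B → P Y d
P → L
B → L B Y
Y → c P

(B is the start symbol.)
{ 'P' }

ε-productions: P → ε
So P is immediately nullable.
No further non-terminal can be added: every production for the remaining non-terminals contains a terminal or a non-nullable non-terminal.
Nullable = { 'P' }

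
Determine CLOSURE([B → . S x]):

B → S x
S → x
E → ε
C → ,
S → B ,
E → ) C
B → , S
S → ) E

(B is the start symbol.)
To compute CLOSURE, for each item [A → α.Bβ] where B is a non-terminal, add [B → .γ] for all productions B → γ; repeat for the newly added items until nothing changes.

Start with: [B → . S x]
  [B → . S x] has the dot before S: add [S → . x], [S → . B ,], [S → . ) E]
  [S → . B ,] has the dot before B: add [B → . , S]
No further items can be added.

CLOSURE = { [B → . , S], [B → . S x], [S → . ) E], [S → . B ,], [S → . x] }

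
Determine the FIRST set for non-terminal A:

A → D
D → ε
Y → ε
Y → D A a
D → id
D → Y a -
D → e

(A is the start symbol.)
{ 'a', 'e', 'id', ε }

To compute FIRST(A), examine every production with A on the left-hand side, reading each right-hand side left to right until a non-nullable symbol is reached.

FIRST sets of the other non-terminals involved (by the same procedure, iterated to a fixed point):
  FIRST(D) = { 'a', 'e', 'id', ε }

From A → D:
  - D is a non-terminal: add FIRST(D) \ {ε} = { 'a', 'e', 'id' }
    D is nullable and nothing follows, so the whole right-hand side can vanish: ε ∈ FIRST(A)

Collecting: FIRST(A) = { 'a', 'e', 'id', ε }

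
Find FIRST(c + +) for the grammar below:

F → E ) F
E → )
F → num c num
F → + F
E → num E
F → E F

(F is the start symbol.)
To compute FIRST(c + +), process the symbols left to right:
Symbol c is a terminal. Add 'c' and stop.
FIRST(c + +) = { 'c' }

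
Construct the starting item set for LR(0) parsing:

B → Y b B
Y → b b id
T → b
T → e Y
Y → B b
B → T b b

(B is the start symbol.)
First, augment the grammar with B' → B
I₀ = CLOSURE({ [B' → . B] }):
  [B' → . B] has the dot before B: add [B → . Y b B], [B → . T b b]
  [B → . Y b B] has the dot before Y: add [Y → . b b id], [Y → . B b]
  [B → . T b b] has the dot before T: add [T → . b], [T → . e Y]
No further items can be added.

I₀ = { [B → . T b b], [B → . Y b B], [B' → . B], [T → . b], [T → . e Y], [Y → . B b], [Y → . b b id] }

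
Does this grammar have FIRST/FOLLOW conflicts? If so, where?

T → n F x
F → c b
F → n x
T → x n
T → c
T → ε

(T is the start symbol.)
No FIRST/FOLLOW conflicts.

A FIRST/FOLLOW conflict occurs when a non-terminal N has a nullable alternative N → β (β ⇒* ε) and another alternative N → α with FIRST(α) ∩ FOLLOW(N) ≠ ∅: on such a lookahead the parser cannot decide between expanding α and letting N vanish via β.

Nullable non-terminals: T.

T: nullable alternative(s) T → ε; FOLLOW(T) = { $ }
  T → n F x: FIRST \ {ε} = { 'n' } — disjoint from FOLLOW(T)
  T → x n: FIRST \ {ε} = { 'x' } — disjoint from FOLLOW(T)
  T → c: FIRST \ {ε} = { 'c' } — disjoint from FOLLOW(T)
  T → ε: FIRST \ {ε} = { } — this is the only nullable alternative, skip

F has no nullable alternative, so no FIRST/FOLLOW check is needed there.

No FIRST/FOLLOW conflicts found.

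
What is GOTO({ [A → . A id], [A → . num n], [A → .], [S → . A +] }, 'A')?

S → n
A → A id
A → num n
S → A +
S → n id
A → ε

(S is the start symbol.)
GOTO(I, 'A') = CLOSURE({ [A → αX.β] : [A → α.Xβ] ∈ I, X = 'A' })

Items with dot before 'A', with the dot advanced:
  [A → . A id] → [A → A . id]
  [S → . A +] → [S → A . +]
Closure adds nothing (no advanced item has the dot before a non-terminal).

GOTO = { [A → A . id], [S → A . +] }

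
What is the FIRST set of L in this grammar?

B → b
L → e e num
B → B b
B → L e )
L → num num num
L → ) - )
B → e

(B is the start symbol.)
From L → e e num:
  - e is a terminal: add 'e' and stop
From L → num num num:
  - num is a terminal: add 'num' and stop
From L → ) - ):
  - ')' is a terminal: add ')' and stop

Collecting: FIRST(L) = { ')', 'e', 'num' }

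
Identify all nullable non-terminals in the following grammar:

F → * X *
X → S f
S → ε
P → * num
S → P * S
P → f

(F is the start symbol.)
{ 'S' }

A non-terminal is nullable if it can derive ε (the empty string): either it has an ε-production, or it has a production whose right-hand side consists entirely of nullable non-terminals.

ε-productions: S → ε
So S is immediately nullable.
No further non-terminal can be added: every production for the remaining non-terminals contains a terminal or a non-nullable non-terminal.
Nullable = { 'S' }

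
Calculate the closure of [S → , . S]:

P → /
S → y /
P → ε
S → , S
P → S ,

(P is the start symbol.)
To compute CLOSURE, for each item [A → α.Bβ] where B is a non-terminal, add [B → .γ] for all productions B → γ; repeat for the newly added items until nothing changes.

Start with: [S → , . S]
  [S → , . S] has the dot before S: add [S → . y /], [S → . , S]
No further items can be added.

CLOSURE = { [S → , . S], [S → . , S], [S → . y /] }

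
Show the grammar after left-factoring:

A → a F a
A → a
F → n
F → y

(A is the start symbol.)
Left-factoring transforms A → αβ₁ | αβ₂ into A → αA' and A' → β₁ | β₂
(α is the longest common prefix among the alternatives). Repeat until
no nonterminal has two alternatives with a common prefix.

Round 1: A has alternatives sharing prefix 'a'. Introduce A': A → a A'
  Add: A' → F a
  Add: A' → ε

No remaining common prefixes — done.

Resulting grammar:
A → a A'
A' → F a
A' → ε
F → n
F → y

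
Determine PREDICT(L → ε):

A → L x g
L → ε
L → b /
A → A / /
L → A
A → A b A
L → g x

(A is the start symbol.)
PREDICT(L → ε) = (FIRST(RHS) \ {ε}) ∪ (FOLLOW(L) if ε ∈ FIRST(RHS), i.e. RHS ⇒* ε)
The right-hand side is ε (FIRST(ε) = { ε }), so the predict set is FOLLOW(L) = { 'x' }
PREDICT(L → ε) = { 'x' }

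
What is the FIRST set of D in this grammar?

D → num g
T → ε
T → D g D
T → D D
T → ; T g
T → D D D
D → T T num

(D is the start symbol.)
To compute FIRST(D), examine every production with D on the left-hand side, reading each right-hand side left to right until a non-nullable symbol is reached.

FIRST sets of the other non-terminals involved (by the same procedure, iterated to a fixed point):
  FIRST(T) = { ';', 'num', ε }

From D → num g:
  - num is a terminal: add 'num' and stop
From D → T T num:
  - T is a non-terminal: add FIRST(T) \ {ε} = { ';', 'num' }
    T is nullable, so continue to the next symbol
  - T is a non-terminal: add FIRST(T) \ {ε} = { ';', 'num' }
    T is nullable, so continue to the next symbol
  - num is a terminal: add 'num' and stop

Collecting: FIRST(D) = { ';', 'num' }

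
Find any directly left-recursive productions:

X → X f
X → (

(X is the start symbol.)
Yes, X is left-recursive

Direct left recursion occurs when N → N α for some non-terminal N (the right-hand side begins with the left-hand side itself).

X → X f: LEFT RECURSIVE (starts with X)
X → (: starts with '('

The grammar has direct left recursion on: X.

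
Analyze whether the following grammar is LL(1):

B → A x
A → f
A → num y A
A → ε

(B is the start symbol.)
A grammar is LL(1) if for each non-terminal N with multiple productions, the predict sets of those productions are pairwise disjoint, where PREDICT(N → α) = (FIRST(α) \ {ε}) ∪ (FOLLOW(N) if α ⇒* ε).

Relevant sets:
  FOLLOW(A) = { 'x' }

For A:
  PREDICT(A → f) = { 'f' }
  PREDICT(A → num y A) = { 'num' }
  PREDICT(A → ε) = { 'x' }
B has a single production, so nothing to check there.

All predict sets are disjoint. The grammar IS LL(1).

Answer: Yes, the grammar is LL(1).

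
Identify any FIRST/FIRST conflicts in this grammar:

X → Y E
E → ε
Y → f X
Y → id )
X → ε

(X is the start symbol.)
No FIRST/FIRST conflicts.

A FIRST/FIRST conflict occurs when two productions N → α and N → β for the same non-terminal have FIRST(α) ∩ FIRST(β) ≠ ∅ (with ε ∈ FIRST of a nullable right-hand side, so two nullable alternatives also conflict).

FIRST sets of the non-terminals at (or reachable through a nullable prefix from) the front of some alternative:
  FIRST(Y) = { 'f', 'id' }

Productions for X:
  X → Y E: FIRST = { 'f', 'id' }
  X → ε: FIRST = { ε }
Productions for Y:
  Y → f X: FIRST = { 'f' }
  Y → id ): FIRST = { 'id' }
E has only one production, so no FIRST/FIRST conflict is possible there.

All alternatives of each non-terminal have pairwise disjoint FIRST sets.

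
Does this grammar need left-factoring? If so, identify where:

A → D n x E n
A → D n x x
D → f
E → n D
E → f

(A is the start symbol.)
Left-factoring is needed when two productions for the same non-terminal
share a common prefix on the right-hand side.

Productions for A:
  A → D n x E n
  A → D n x x
Productions for E:
  E → n D
  E → f

Found common prefix 'D n x' in productions for A

Answer: Yes, A has productions with common prefix 'D n x'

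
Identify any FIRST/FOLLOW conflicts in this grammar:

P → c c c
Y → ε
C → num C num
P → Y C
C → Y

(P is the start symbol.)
Yes. C → num C num with FOLLOW(C) on { 'num' }

Nullable non-terminals: C, P, Y.
FIRST sets used below: FIRST(Y) = { ε }, FIRST(C) = { 'num', ε }

C: nullable alternative(s) C → Y; FOLLOW(C) = { $, 'num' }
  C → num C num: FIRST \ {ε} = { 'num' } — overlaps FOLLOW(C) on { 'num' }: CONFLICT
  C → Y: FIRST \ {ε} = { } — this is the only nullable alternative, skip

P: nullable alternative(s) P → Y C; FOLLOW(P) = { $ }
  P → c c c: FIRST \ {ε} = { 'c' } — disjoint from FOLLOW(P)
  P → Y C: FIRST \ {ε} = { 'num' } — this is the only nullable alternative, skip
Y has a nullable alternative but only one production, so nothing to check.

So the grammar has 1 FIRST/FOLLOW conflict (marked CONFLICT above).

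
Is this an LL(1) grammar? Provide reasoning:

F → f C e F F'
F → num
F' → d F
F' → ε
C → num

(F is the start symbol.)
Relevant sets:
  FOLLOW(F') = { $, 'd' }

For F:
  PREDICT(F → f C e F F') = { 'f' }
  PREDICT(F → num) = { 'num' }
For F':
  PREDICT(F' → d F) = { 'd' }
  PREDICT(F' → ε) = { $, 'd' }
C has a single production, so nothing to check there.

Conflict found: Predict set conflict for F': { 'd' }
The grammar is NOT LL(1).

Answer: No. Predict set conflict for F': { 'd' }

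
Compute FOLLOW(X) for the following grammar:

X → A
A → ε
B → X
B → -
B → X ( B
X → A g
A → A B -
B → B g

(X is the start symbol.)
X is the start symbol, so $ ∈ FOLLOW(X).
In B → X: X is at the end, add FOLLOW(B)
In B → X ( B: X is followed by '(' B, add FIRST('(' B) \ {ε} = { '(' }

The FOLLOW sets referred to above (computed the same way, to a fixed point):
  FOLLOW(B) = { '-', 'g' }

Taking the union: FOLLOW(X) = { $, '(', '-', 'g' }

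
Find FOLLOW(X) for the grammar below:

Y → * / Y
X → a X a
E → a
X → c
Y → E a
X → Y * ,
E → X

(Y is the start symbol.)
{ 'a' }

To compute FOLLOW(X), find every occurrence of X on a right-hand side N → α X β: add FIRST(β) \ {ε}, and if β is empty or nullable also add FOLLOW(N). Iterate to a fixed point.

In X → a X a: X is followed by a, add FIRST(a) \ {ε} = { 'a' }
In E → X: X is at the end, add FOLLOW(E)

The FOLLOW sets referred to above (computed the same way, to a fixed point):
  FOLLOW(E) = { 'a' }

Taking the union: FOLLOW(X) = { 'a' }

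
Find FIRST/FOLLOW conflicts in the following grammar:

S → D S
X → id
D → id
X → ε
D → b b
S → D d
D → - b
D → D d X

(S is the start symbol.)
Yes. X → id with FOLLOW(X) on { 'id' }

Nullable non-terminals: X.

X: nullable alternative(s) X → ε; FOLLOW(X) = { '-', 'b', 'd', 'id' }
  X → id: FIRST \ {ε} = { 'id' } — overlaps FOLLOW(X) on { 'id' }: CONFLICT
  X → ε: FIRST \ {ε} = { } — this is the only nullable alternative, skip

D, S have no nullable alternative, so no FIRST/FOLLOW check is needed there.

So the grammar has 1 FIRST/FOLLOW conflict (marked CONFLICT above).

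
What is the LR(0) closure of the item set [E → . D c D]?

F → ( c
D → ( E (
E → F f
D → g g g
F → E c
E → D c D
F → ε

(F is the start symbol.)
{ [D → . ( E (], [D → . g g g], [E → . D c D] }

Start with: [E → . D c D]
  [E → . D c D] has the dot before D: add [D → . ( E (], [D → . g g g]
No further items can be added.

CLOSURE = { [D → . ( E (], [D → . g g g], [E → . D c D] }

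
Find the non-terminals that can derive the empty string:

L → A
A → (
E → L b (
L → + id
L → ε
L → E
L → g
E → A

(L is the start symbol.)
{ 'L' }

A non-terminal is nullable if it can derive ε (the empty string): either it has an ε-production, or it has a production whose right-hand side consists entirely of nullable non-terminals.

ε-productions: L → ε
So L is immediately nullable.
No further non-terminal can be added: every production for the remaining non-terminals contains a terminal or a non-nullable non-terminal.
Nullable = { 'L' }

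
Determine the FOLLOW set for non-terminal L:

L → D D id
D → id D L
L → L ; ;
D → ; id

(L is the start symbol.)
{ $, ';', 'id' }

L is the start symbol, so $ ∈ FOLLOW(L).
In D → id D L: L is at the end, add FOLLOW(D)
In L → L ; ;: L is followed by ';' ';', add FIRST(';' ';') \ {ε} = { ';' }

The FOLLOW sets referred to above (computed the same way, to a fixed point):
  FOLLOW(D) = { ';', 'id' }

Taking the union: FOLLOW(L) = { $, ';', 'id' }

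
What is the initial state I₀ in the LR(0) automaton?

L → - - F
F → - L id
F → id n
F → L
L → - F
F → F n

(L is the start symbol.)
{ [L → . - - F], [L → . - F], [L' → . L] }

First, augment the grammar with L' → L
I₀ = CLOSURE({ [L' → . L] }):
  [L' → . L] has the dot before L: add [L → . - - F], [L → . - F]
No further items can be added.

I₀ = { [L → . - - F], [L → . - F], [L' → . L] }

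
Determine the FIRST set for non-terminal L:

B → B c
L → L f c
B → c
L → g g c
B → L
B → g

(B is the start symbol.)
To compute FIRST(L), examine every production with L on the left-hand side, reading each right-hand side left to right until a non-nullable symbol is reached.

From L → L f c:
  - L is the symbol being defined: contributes nothing new
    L is not nullable, so stop
From L → g g c:
  - g is a terminal: add 'g' and stop

Collecting: FIRST(L) = { 'g' }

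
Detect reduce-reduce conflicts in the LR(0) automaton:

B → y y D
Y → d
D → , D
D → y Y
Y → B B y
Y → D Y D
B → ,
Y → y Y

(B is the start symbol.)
Yes — I14: [D → y Y .] vs [Y → y Y .]

A reduce-reduce conflict occurs when an LR(0) state has two complete items [A → α .] and [B → β .] — both call for a reduction, and with no lookahead the parser cannot choose between them.

Augment with B' → B and build the canonical LR(0) collection (I0 = CLOSURE({[B' → . B]}), then GOTO on every symbol after a dot until no new states appear). It has 22 states:
  I0: { [B → . ,], [B → . y y D], [B' → . B] }  — shift
  I1: { [B → , .] }  — reduce
  I2: { [B' → B .] }  — accept
  I3: { [B → y . y D] }  — shift
  I4: { [B → y y . D], [D → . , D], [D → . y Y] }  — shift
  I5: { [D → , . D], [D → . , D], [D → . y Y] }  — shift
  I6: { [B → y y D .] }  — reduce
  I7: { [B → . ,], [B → . y y D], [D → . , D], [D → . y Y], [D → y . Y], [Y → . B B y], [Y → . D Y D], [Y → . d], [Y → . y Y] }  — shift
  I8: { [B → , .], [D → , . D], [D → . , D], [D → . y Y] }  — shift, reduce
  I9: { [B → . ,], [B → . y y D], [Y → B . B y] }  — shift
  I10: { [B → . ,], [B → . y y D], [D → . , D], [D → . y Y], [Y → . B B y], [Y → . D Y D], [Y → . d], [Y → . y Y], [Y → D . Y D] }  — shift
  I11: { [D → y Y .] }  — reduce
  I12: { [Y → d .] }  — reduce
  I13: { [B → . ,], [B → . y y D], [B → y . y D], [D → . , D], [D → . y Y], [D → y . Y], [Y → . B B y], [Y → . D Y D], [Y → . d], [Y → . y Y], [Y → y . Y] }  — shift
  I14: { [D → y Y .], [Y → y Y .] }  — 2 reduces
  I15: { [B → . ,], [B → . y y D], [B → y . y D], [B → y y . D], [D → . , D], [D → . y Y], [D → y . Y], [Y → . B B y], [Y → . D Y D], [Y → . d], [Y → . y Y], [Y → y . Y] }  — shift
  I16: { [B → . ,], [B → . y y D], [B → y y D .], [D → . , D], [D → . y Y], [Y → . B B y], [Y → . D Y D], [Y → . d], [Y → . y Y], [Y → D . Y D] }  — shift, reduce
  I17: { [D → . , D], [D → . y Y], [Y → D Y . D] }  — shift
  I18: { [Y → D Y D .] }  — reduce
  I19: { [Y → B B . y] }  — shift
  I20: { [Y → B B y .] }  — reduce
  I21: { [D → , D .] }  — reduce

I14 contains complete items [D → y Y .], [Y → y Y .] — reduce-reduce conflict.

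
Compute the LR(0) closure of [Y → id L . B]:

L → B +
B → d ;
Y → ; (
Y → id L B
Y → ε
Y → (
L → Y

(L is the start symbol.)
Start with: [Y → id L . B]
  [Y → id L . B] has the dot before B: add [B → . d ;]
No further items can be added.

CLOSURE = { [B → . d ;], [Y → id L . B] }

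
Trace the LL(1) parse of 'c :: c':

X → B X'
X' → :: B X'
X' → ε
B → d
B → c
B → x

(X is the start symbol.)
LL(1) parsing maintains a stack (initially the start symbol over $) and the input. At each step: if the stack top is a terminal, match it against the current input token; if it is a non-terminal N, replace it with the RHS of M[N, lookahead] (the unique production whose predict set contains the lookahead).

Stack is shown with the top on the left.

Stack      Input     Action
---------------------------
X $        c :: c $  output X → B X'
B X' $     c :: c $  output B → c
c X' $     c :: c $  match 'c'
X' $       :: c $    output X' → :: B X'
:: B X' $  :: c $    match '::'
B X' $     c $       output B → c
c X' $     c $       match 'c'
X' $       $         output X' → ε
$          $         accept

The string is accepted.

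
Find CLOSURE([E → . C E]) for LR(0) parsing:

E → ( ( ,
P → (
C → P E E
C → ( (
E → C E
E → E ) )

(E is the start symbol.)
Start with: [E → . C E]
  [E → . C E] has the dot before C: add [C → . P E E], [C → . ( (]
  [C → . P E E] has the dot before P: add [P → . (]
No further items can be added.

CLOSURE = { [C → . ( (], [C → . P E E], [E → . C E], [P → . (] }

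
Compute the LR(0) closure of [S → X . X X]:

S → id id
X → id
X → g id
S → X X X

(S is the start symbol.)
Start with: [S → X . X X]
  [S → X . X X] has the dot before X: add [X → . id], [X → . g id]
No further items can be added.

CLOSURE = { [S → X . X X], [X → . g id], [X → . id] }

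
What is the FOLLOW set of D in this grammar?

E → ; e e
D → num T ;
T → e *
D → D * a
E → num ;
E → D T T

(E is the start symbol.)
To compute FOLLOW(D), find every occurrence of D on a right-hand side N → α D β: add FIRST(β) \ {ε}, and if β is empty or nullable also add FOLLOW(N). Iterate to a fixed point.

In D → D * a: D is followed by '*' a, add FIRST('*' a) \ {ε} = { '*' }
In E → D T T: D is followed by T T, add FIRST(T T) \ {ε} = { 'e' }

Taking the union: FOLLOW(D) = { '*', 'e' }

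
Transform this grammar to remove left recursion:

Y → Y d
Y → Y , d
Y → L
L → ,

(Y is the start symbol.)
Y → L Y'
Y' → d Y'
Y' → , d Y'
Y' → ε
L → ,

Y is directly left-recursive. The standard transformation for
  A → A α₁ | ... | A α_m | β₁ | ... | β_n
is
  A  → β₁ A' | ... | β_n A'
  A' → α₁ A' | ... | α_m A' | ε

Y → L becomes Y → L Y'
Y → Y d becomes Y' → d Y'
Y → Y , d becomes Y' → , d Y'
Add Y' → ε

Productions for other non-terminals are unchanged:
  L → ,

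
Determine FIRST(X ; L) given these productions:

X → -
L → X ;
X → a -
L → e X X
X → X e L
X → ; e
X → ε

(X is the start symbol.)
{ '-', ';', 'a', 'e' }

FIRST sets of the non-terminals involved (from the grammar, by fixed-point iteration):
  FIRST(X) = { '-', ';', 'a', 'e', ε }

To compute FIRST(X ; L), process the symbols left to right:
Symbol X is a non-terminal. Add FIRST(X) \ {ε} = { '-', ';', 'a', 'e' }
X is nullable (ε ∈ FIRST(X)), continue to the next symbol.
Symbol ; is a terminal. Add ';' and stop.
FIRST(X ; L) = { '-', ';', 'a', 'e' }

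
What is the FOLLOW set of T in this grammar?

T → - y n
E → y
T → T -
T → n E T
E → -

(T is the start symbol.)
To compute FOLLOW(T), find every occurrence of T on a right-hand side N → α T β: add FIRST(β) \ {ε}, and if β is empty or nullable also add FOLLOW(N). Iterate to a fixed point.

T is the start symbol, so $ ∈ FOLLOW(T).
In T → T -: T is followed by '-', add FIRST('-') \ {ε} = { '-' }
In T → n E T: T is at the end; this adds FOLLOW(T) to itself — nothing new

Taking the union: FOLLOW(T) = { $, '-' }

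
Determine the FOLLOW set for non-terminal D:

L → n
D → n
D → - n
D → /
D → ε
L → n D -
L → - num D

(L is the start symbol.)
{ $, '-' }

To compute FOLLOW(D), find every occurrence of D on a right-hand side N → α D β: add FIRST(β) \ {ε}, and if β is empty or nullable also add FOLLOW(N). Iterate to a fixed point.

In L → n D -: D is followed by '-', add FIRST('-') \ {ε} = { '-' }
In L → - num D: D is at the end, add FOLLOW(L)

The FOLLOW sets referred to above (computed the same way, to a fixed point):
  FOLLOW(L) = { $ }

Taking the union: FOLLOW(D) = { $, '-' }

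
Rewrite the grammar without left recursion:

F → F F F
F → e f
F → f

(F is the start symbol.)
F → e f F'
F → f F'
F' → F F F'
F' → ε

F is directly left-recursive. The standard transformation for
  A → A α₁ | ... | A α_m | β₁ | ... | β_n
is
  A  → β₁ A' | ... | β_n A'
  A' → α₁ A' | ... | α_m A' | ε

F → e f becomes F → e f F'
F → f becomes F → f F'
F → F F F becomes F' → F F F'
Add F' → ε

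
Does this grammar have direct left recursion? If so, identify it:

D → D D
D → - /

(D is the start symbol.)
Yes, D is left-recursive

Direct left recursion occurs when N → N α for some non-terminal N (the right-hand side begins with the left-hand side itself).

D → D D: LEFT RECURSIVE (starts with D)
D → - /: starts with '-'

The grammar has direct left recursion on: D.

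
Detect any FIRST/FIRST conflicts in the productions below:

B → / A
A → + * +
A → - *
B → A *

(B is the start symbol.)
No FIRST/FIRST conflicts.

A FIRST/FIRST conflict occurs when two productions N → α and N → β for the same non-terminal have FIRST(α) ∩ FIRST(β) ≠ ∅ (with ε ∈ FIRST of a nullable right-hand side, so two nullable alternatives also conflict).

FIRST sets of the non-terminals at (or reachable through a nullable prefix from) the front of some alternative:
  FIRST(A) = { '+', '-' }

Productions for B:
  B → / A: FIRST = { '/' }
  B → A *: FIRST = { '+', '-' }
Productions for A:
  A → + * +: FIRST = { '+' }
  A → - *: FIRST = { '-' }

All alternatives of each non-terminal have pairwise disjoint FIRST sets.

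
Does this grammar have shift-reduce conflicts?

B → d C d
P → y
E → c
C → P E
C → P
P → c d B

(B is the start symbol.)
Yes — I4: [C → P .] vs [E → . c]

Augment with B' → B and build the canonical LR(0) collection (I0 = CLOSURE({[B' → . B]}), then GOTO on every symbol after a dot until no new states appear). It has 12 states:
  I0: { [B → . d C d], [B' → . B] }  — shift
  I1: { [B' → B .] }  — accept
  I2: { [B → d . C d], [C → . P E], [C → . P], [P → . c d B], [P → . y] }  — shift
  I3: { [B → d C . d] }  — shift
  I4: { [C → P . E], [C → P .], [E → . c] }  — shift, reduce
  I5: { [P → c . d B] }  — shift
  I6: { [P → y .] }  — reduce
  I7: { [B → . d C d], [P → c d . B] }  — shift
  I8: { [P → c d B .] }  — reduce
  I9: { [C → P E .] }  — reduce
  I10: { [E → c .] }  — reduce
  I11: { [B → d C d .] }  — reduce

I4 contains reduce item [C → P .] and shift item [E → . c] — shift-reduce conflict.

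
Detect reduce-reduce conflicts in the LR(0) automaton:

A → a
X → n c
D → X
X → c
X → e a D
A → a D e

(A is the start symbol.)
A reduce-reduce conflict occurs when an LR(0) state has two complete items [A → α .] and [B → β .] — both call for a reduction, and with no lookahead the parser cannot choose between them.

Augment with A' → A and build the canonical LR(0) collection (I0 = CLOSURE({[A' → . A]}), then GOTO on every symbol after a dot until no new states appear). It has 12 states:
  I0: { [A → . a D e], [A → . a], [A' → . A] }  — shift
  I1: { [A' → A .] }  — accept
  I2: { [A → a . D e], [A → a .], [D → . X], [X → . c], [X → . e a D], [X → . n c] }  — shift, reduce
  I3: { [A → a D . e] }  — shift
  I4: { [D → X .] }  — reduce
  I5: { [X → c .] }  — reduce
  I6: { [X → e . a D] }  — shift
  I7: { [X → n . c] }  — shift
  I8: { [X → n c .] }  — reduce
  I9: { [D → . X], [X → . c], [X → . e a D], [X → . n c], [X → e a . D] }  — shift
  I10: { [X → e a D .] }  — reduce
  I11: { [A → a D e .] }  — reduce

No state contains more than one complete item.

Answer: No reduce-reduce conflicts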